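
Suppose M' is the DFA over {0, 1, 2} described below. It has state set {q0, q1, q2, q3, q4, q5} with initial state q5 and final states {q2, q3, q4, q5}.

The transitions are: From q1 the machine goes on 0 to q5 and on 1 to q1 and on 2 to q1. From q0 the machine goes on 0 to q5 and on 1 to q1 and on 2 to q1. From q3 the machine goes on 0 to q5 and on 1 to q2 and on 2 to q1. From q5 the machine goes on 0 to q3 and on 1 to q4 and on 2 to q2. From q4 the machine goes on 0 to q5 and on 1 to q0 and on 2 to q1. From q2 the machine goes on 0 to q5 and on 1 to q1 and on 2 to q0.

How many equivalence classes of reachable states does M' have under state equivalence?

4

P0 = {q2,q3,q4,q5} | {q0,q1}.
Split {q2,q3,q4,q5} by δ(·,1) → {q2,q4} and {q3,q5}.
Split {q3,q5} by δ(·,2) → {q3} and {q5}.
No further refinement is possible. Final partition (4 blocks): {q2,q4} | {q0,q1} | {q3} | {q5}.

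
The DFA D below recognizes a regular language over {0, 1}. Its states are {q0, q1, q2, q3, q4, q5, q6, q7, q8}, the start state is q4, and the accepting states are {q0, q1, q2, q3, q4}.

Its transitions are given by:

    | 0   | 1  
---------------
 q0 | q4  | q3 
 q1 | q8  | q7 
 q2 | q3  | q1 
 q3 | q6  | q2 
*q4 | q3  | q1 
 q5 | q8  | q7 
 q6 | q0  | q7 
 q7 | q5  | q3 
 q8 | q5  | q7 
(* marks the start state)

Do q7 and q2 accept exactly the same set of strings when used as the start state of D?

No

All states are reachable from the start state.
P0 = {q0,q1,q2,q3,q4} | {q5,q6,q7,q8}.
On input 0, block {q0,q1,q2,q3,q4} splits into {q0,q2,q4} and {q1,q3}.
On input 0, block {q0,q2,q4} splits into {q2,q4} and {q0}.
On input 0, block {q5,q6,q7,q8} splits into {q5,q7,q8} and {q6}.
Split {q5,q7,q8} by δ(·,1) → {q5,q8} and {q7}.
On input 0, block {q1,q3} splits into {q1} and {q3}.
The partition is now stable with 7 blocks: {q2,q4} | {q5,q8} | {q1} | {q0} | {q6} | {q7} | {q3}.
q7 and q2 end up in different blocks, so they are distinguishable. For instance, the string 'ε' is accepted from only q2.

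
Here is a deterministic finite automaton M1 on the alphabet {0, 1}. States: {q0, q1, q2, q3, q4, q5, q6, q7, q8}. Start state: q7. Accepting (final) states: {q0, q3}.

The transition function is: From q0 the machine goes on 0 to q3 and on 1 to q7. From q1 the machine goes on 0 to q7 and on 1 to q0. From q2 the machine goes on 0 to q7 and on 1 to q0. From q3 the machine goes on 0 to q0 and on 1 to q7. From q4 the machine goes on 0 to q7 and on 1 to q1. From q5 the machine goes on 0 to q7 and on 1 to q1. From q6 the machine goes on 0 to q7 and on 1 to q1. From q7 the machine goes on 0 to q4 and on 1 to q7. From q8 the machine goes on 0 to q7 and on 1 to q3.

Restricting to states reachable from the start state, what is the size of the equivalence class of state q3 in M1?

First remove the unreachable states {q2,q5,q6,q8}; 5 states remain.
P0 = {q0,q3} | {q1,q4,q7}.
Split {q1,q4,q7} by δ(·,1) → {q4,q7} and {q1}.
Refine {q4,q7} on symbol 1: members go to different blocks, giving {q4} and {q7}.
The partition is now stable with 4 blocks: {q0,q3} | {q4} | {q1} | {q7}.
State q3 belongs to the block {q0,q3}, which has 2 states.

2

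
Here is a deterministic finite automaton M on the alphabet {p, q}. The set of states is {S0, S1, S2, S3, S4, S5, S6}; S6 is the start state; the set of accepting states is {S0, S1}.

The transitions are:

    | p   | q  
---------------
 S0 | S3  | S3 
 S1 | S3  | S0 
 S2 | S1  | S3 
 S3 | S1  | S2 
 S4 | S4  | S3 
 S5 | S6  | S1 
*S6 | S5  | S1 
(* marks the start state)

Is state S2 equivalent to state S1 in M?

No

Reachable states from the start: {S0,S1,S2,S3,S5,S6}. Unreachable: {S4} — drop them.
Start with accepting vs non-accepting: {S0,S1} | {S2,S3,S5,S6}.
On input q, block {S0,S1} splits into {S0} and {S1}.
On input p, block {S2,S3,S5,S6} splits into {S2,S3} and {S5,S6}.
Stable partition: {S0} | {S2,S3} | {S1} | {S5,S6} — 4 equivalence classes.
S2 and S1 end up in different blocks, so they are distinguishable. For instance, the string 'ε' is accepted from only S1.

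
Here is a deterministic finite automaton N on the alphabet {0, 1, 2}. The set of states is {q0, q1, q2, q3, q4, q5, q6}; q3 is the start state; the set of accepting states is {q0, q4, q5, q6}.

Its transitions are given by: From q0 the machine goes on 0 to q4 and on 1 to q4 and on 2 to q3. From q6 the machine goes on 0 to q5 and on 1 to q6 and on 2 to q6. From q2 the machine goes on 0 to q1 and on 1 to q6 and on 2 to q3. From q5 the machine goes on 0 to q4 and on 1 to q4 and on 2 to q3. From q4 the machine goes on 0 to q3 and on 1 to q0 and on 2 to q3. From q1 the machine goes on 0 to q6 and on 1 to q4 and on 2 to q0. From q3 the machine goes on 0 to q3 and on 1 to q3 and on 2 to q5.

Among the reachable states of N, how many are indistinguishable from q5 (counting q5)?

2

Reachable states from the start: {q0,q3,q4,q5}. Unreachable: {q1,q2,q6} — drop them.
Initial partition by acceptance: {q0,q4,q5} | {q3}.
Split {q0,q4,q5} by δ(·,0) → {q0,q5} and {q4}.
Stable partition: {q0,q5} | {q3} | {q4} — 3 equivalence classes.
State q5 belongs to the block {q0,q5}, which has 2 states.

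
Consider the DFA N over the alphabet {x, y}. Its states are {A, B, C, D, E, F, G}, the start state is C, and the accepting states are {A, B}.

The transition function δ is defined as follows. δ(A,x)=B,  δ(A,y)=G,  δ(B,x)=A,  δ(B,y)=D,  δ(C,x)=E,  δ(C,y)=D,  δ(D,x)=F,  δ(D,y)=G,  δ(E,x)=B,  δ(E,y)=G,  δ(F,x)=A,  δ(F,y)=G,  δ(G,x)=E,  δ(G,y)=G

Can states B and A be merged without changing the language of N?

Every state is reachable, so we keep all 7.
P0 = {A,B} | {C,D,E,F,G}.
Refine {C,D,E,F,G} on symbol x: members go to different blocks, giving {C,D,G} and {E,F}.
Stable partition: {A,B} | {C,D,G} | {E,F} — 3 equivalence classes.
B and A lie in the same block of the stable partition, so they are equivalent — no string distinguishes them.

Yes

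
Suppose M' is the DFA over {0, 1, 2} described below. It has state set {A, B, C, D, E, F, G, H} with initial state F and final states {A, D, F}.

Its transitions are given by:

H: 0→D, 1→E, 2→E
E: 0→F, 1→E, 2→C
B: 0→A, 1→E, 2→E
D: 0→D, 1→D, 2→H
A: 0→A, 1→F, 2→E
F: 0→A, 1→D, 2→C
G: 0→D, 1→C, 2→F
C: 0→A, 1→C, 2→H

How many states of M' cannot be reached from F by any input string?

2

BFS from F reaches {A, C, D, E, F, H}; the 2 state(s) B, G are never visited.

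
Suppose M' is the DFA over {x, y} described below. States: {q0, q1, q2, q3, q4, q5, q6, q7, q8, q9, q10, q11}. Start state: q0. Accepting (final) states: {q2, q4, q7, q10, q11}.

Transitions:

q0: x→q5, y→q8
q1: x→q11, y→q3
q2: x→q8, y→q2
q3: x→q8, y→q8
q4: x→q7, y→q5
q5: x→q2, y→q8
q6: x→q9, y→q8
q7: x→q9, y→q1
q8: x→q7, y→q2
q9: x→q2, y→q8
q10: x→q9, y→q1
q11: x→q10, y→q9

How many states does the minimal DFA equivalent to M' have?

8

States {q4,q6} cannot be reached from the start state, so discard them.
Start with accepting vs non-accepting: {q2,q7,q10,q11} | {q0,q1,q3,q5,q8,q9}.
Split {q2,q7,q10,q11} by δ(·,x) → {q2,q7,q10} and {q11}.
Split {q2,q7,q10} by δ(·,y) → {q7,q10} and {q2}.
On input x, block {q0,q1,q3,q5,q8,q9} splits into {q0,q3} and {q5,q9} and {q1} and {q8}.
Refine {q0,q3} on symbol x: members go to different blocks, giving {q0} and {q3}.
The partition is now stable with 8 blocks: {q7,q10} | {q0} | {q11} | {q2} | {q5,q9} | {q1} | {q8} | {q3}.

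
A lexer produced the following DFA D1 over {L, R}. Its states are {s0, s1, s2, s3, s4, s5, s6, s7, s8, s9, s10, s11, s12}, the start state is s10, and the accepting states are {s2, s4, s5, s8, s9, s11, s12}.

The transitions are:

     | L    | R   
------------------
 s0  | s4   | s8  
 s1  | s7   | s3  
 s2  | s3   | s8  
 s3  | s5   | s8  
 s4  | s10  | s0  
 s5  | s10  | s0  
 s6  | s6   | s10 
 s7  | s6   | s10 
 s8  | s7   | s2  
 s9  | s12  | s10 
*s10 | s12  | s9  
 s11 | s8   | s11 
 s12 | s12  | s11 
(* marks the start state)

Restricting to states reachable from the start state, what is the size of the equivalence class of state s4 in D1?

Reachable states from the start: {s0,s2,s3,s4,s5,s6,s7,s8,s9,s10,s11,s12}. Unreachable: {s1} — drop them.
Initial partition by acceptance: {s2,s4,s5,s8,s9,s11,s12} | {s0,s3,s6,s7,s10}.
Split {s2,s4,s5,s8,s9,s11,s12} by δ(·,L) → {s2,s4,s5,s8} and {s9,s11,s12}.
Split {s2,s4,s5,s8} by δ(·,R) → {s2,s8} and {s4,s5}.
On input L, block {s0,s3,s6,s7,s10} splits into {s0,s3} and {s6,s7} and {s10}.
Split {s2,s8} by δ(·,L) → {s2} and {s8}.
Refine {s9,s11,s12} on symbol L: members go to different blocks, giving {s9,s12} and {s11}.
Refine {s9,s12} on symbol R: members go to different blocks, giving {s9} and {s12}.
Stable partition: {s2} | {s0,s3} | {s9} | {s4,s5} | {s6,s7} | {s10} | {s8} | {s11} | {s12} — 9 equivalence classes.
State s4 belongs to the block {s4,s5}, which has 2 states.

2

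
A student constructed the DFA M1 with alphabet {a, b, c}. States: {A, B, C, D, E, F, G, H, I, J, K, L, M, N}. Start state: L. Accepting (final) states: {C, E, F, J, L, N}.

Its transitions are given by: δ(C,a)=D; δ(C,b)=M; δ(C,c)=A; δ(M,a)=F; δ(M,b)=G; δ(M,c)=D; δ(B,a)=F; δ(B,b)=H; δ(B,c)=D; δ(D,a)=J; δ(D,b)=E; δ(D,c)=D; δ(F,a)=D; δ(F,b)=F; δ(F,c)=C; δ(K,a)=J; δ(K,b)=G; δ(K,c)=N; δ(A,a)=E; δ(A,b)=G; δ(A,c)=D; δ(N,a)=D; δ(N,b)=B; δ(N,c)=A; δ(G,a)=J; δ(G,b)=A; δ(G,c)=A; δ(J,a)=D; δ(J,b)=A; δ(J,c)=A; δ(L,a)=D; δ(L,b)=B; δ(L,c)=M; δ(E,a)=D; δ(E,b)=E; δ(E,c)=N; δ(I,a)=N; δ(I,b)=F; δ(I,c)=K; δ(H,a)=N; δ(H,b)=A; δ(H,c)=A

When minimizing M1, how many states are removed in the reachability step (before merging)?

BFS from L reaches {A, B, C, D, E, F, G, H, J, L, M, N}; the 2 state(s) I, K are never visited.

2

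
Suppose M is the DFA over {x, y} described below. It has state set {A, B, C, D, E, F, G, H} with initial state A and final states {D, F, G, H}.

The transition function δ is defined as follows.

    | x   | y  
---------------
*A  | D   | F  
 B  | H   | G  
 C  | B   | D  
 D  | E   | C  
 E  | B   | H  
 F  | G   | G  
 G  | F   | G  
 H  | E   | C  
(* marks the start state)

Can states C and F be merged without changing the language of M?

All states are reachable from the start state.
Initial partition by acceptance: {D,F,G,H} | {A,B,C,E}.
On input x, block {D,F,G,H} splits into {D,H} and {F,G}.
On input x, block {A,B,C,E} splits into {A,B} and {C,E}.
Stable partition: {D,H} | {A,B} | {F,G} | {C,E} — 4 equivalence classes.
C and F end up in different blocks, so they are distinguishable. For instance, the string 'ε' is accepted from only F.

No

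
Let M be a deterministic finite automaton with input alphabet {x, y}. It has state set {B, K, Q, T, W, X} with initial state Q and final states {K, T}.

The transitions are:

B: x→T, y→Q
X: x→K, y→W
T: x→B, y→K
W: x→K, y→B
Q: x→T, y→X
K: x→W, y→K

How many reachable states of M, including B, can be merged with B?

Every state is reachable, so we keep all 6.
P0 = {K,T} | {B,Q,W,X}.
The partition is now stable with 2 blocks: {K,T} | {B,Q,W,X}.
The equivalence class containing B is {B,Q,W,X}, of size 4.

4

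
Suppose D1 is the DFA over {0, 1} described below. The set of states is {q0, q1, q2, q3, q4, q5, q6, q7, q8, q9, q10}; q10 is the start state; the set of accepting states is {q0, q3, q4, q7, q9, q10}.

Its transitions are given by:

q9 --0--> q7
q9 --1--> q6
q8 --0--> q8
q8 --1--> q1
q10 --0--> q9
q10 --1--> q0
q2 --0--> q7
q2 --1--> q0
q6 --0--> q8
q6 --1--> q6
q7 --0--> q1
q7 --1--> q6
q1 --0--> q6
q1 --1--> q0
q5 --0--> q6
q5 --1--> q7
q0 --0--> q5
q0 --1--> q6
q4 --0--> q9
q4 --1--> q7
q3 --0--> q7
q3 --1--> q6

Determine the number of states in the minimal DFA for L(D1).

6

States {q2,q3,q4} cannot be reached from the start state, so discard them.
Start with accepting vs non-accepting: {q0,q7,q9,q10} | {q1,q5,q6,q8}.
Split {q0,q7,q9,q10} by δ(·,0) → {q0,q7} and {q9,q10}.
Refine {q1,q5,q6,q8} on symbol 1: members go to different blocks, giving {q1,q5} and {q6,q8}.
Refine {q9,q10} on symbol 0: members go to different blocks, giving {q9} and {q10}.
Split {q6,q8} by δ(·,1) → {q6} and {q8}.
The partition is now stable with 6 blocks: {q0,q7} | {q1,q5} | {q9} | {q6} | {q10} | {q8}.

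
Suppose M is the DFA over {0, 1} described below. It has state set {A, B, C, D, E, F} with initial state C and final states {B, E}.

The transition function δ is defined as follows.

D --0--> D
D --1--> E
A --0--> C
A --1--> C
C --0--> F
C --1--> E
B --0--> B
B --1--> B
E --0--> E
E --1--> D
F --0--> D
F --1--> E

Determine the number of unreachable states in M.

BFS from C reaches {C, D, E, F}; the 2 state(s) A, B are never visited.

2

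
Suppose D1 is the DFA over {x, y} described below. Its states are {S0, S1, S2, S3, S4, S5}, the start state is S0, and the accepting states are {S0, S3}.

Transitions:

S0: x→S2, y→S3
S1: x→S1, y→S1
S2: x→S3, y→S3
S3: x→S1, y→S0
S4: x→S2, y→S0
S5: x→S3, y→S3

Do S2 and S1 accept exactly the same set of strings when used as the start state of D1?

No

States {S4,S5} cannot be reached from the start state, so discard them.
P0 = {S0,S3} | {S1,S2}.
Refine {S1,S2} on symbol x: members go to different blocks, giving {S1} and {S2}.
Refine {S0,S3} on symbol x: members go to different blocks, giving {S0} and {S3}.
No further refinement is possible. Final partition (4 blocks): {S0} | {S1} | {S2} | {S3}.
S2 and S1 end up in different blocks, so they are distinguishable. For instance, the string 'x' is accepted from only S2.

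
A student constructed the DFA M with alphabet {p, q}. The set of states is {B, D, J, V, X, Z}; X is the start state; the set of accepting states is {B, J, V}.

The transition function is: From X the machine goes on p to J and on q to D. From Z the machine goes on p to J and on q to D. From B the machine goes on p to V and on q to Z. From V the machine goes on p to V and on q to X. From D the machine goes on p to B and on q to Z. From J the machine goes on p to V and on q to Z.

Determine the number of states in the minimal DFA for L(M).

2

All states are reachable from the start state.
Start with accepting vs non-accepting: {B,J,V} | {D,X,Z}.
Stable partition: {B,J,V} | {D,X,Z} — 2 equivalence classes.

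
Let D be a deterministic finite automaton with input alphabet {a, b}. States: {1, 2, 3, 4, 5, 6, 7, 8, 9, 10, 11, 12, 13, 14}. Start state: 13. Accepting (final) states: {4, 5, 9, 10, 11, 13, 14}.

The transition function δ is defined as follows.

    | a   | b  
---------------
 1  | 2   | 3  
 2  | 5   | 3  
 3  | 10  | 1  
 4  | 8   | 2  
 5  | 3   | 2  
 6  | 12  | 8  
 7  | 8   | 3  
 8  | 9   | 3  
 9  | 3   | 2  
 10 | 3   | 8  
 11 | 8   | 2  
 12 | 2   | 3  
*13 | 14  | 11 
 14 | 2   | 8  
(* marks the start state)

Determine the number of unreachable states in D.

4

BFS from 13 reaches {1, 2, 3, 5, 8, 9, 10, 11, 13, 14}; the 4 state(s) 4, 6, 7, 12 are never visited.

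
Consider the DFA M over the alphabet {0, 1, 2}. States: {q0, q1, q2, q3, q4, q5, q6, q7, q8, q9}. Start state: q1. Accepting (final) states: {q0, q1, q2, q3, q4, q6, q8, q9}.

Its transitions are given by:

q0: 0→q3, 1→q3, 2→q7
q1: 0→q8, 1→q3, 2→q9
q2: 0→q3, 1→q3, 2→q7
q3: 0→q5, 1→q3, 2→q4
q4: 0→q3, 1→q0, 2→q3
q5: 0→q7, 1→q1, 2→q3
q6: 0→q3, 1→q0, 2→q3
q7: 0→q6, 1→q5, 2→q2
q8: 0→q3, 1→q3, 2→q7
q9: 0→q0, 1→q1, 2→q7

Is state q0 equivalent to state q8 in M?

Yes

Every state is reachable, so we keep all 10.
P0 = {q0,q1,q2,q3,q4,q6,q8,q9} | {q5,q7}.
Refine {q0,q1,q2,q3,q4,q6,q8,q9} on symbol 0: members go to different blocks, giving {q0,q1,q2,q4,q6,q8,q9} and {q3}.
Split {q0,q1,q2,q4,q6,q8,q9} by δ(·,0) → {q0,q2,q4,q6,q8} and {q1,q9}.
Refine {q0,q2,q4,q6,q8} on symbol 1: members go to different blocks, giving {q0,q2,q8} and {q4,q6}.
Split {q5,q7} by δ(·,0) → {q5} and {q7}.
Split {q1,q9} by δ(·,1) → {q1} and {q9}.
No further refinement is possible. Final partition (7 blocks): {q0,q2,q8} | {q5} | {q3} | {q1} | {q4,q6} | {q7} | {q9}.
q0 and q8 lie in the same block of the stable partition, so they are equivalent — no string distinguishes them.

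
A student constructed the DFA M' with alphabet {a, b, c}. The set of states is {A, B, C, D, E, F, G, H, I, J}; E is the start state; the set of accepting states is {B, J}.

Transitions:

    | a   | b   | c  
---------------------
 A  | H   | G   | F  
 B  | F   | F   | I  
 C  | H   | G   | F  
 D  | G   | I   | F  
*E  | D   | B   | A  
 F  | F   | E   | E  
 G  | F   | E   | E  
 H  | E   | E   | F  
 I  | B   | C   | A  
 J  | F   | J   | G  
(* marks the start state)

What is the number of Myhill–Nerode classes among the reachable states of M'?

7

States {J} cannot be reached from the start state, so discard them.
P0 = {B} | {A,C,D,E,F,G,H,I}.
Refine {A,C,D,E,F,G,H,I} on symbol a: members go to different blocks, giving {A,C,D,E,F,G,H} and {I}.
On input b, block {A,C,D,E,F,G,H} splits into {A,C,F,G,H} and {D} and {E}.
On input a, block {A,C,F,G,H} splits into {A,C,F,G} and {H}.
On input a, block {A,C,F,G} splits into {A,C} and {F,G}.
The partition is now stable with 7 blocks: {B} | {A,C} | {I} | {D} | {E} | {H} | {F,G}.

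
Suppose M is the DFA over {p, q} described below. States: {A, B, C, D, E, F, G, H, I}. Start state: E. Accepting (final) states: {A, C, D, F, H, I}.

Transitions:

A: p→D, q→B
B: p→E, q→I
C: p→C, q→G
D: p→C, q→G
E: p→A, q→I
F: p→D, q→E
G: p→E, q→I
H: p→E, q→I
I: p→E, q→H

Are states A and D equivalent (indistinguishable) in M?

Yes

Reachable states from the start: {A,B,C,D,E,G,H,I}. Unreachable: {F} — drop them.
Start with accepting vs non-accepting: {A,C,D,H,I} | {B,E,G}.
Split {A,C,D,H,I} by δ(·,p) → {A,C,D} and {H,I}.
Split {B,E,G} by δ(·,p) → {B,G} and {E}.
No further refinement is possible. Final partition (4 blocks): {A,C,D} | {B,G} | {H,I} | {E}.
A and D lie in the same block of the stable partition, so they are equivalent — no string distinguishes them.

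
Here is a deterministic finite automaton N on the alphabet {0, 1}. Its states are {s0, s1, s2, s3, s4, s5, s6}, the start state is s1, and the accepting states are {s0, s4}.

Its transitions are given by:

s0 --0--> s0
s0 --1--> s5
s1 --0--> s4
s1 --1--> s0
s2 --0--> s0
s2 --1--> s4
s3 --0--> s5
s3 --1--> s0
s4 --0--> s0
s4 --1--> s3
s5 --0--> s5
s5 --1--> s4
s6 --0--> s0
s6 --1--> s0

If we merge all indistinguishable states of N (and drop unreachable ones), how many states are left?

First remove the unreachable states {s2,s6}; 5 states remain.
Start with accepting vs non-accepting: {s0,s4} | {s1,s3,s5}.
Split {s1,s3,s5} by δ(·,0) → {s3,s5} and {s1}.
Stable partition: {s0,s4} | {s3,s5} | {s1} — 3 equivalence classes.

3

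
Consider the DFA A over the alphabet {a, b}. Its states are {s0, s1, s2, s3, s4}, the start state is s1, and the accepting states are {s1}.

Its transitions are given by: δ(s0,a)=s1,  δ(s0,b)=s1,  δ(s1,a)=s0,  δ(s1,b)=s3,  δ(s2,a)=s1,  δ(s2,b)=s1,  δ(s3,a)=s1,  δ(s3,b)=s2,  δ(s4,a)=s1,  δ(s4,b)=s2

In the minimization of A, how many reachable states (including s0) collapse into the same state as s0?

2

States {s4} cannot be reached from the start state, so discard them.
Start with accepting vs non-accepting: {s1} | {s0,s2,s3}.
On input b, block {s0,s2,s3} splits into {s0,s2} and {s3}.
Stable partition: {s1} | {s0,s2} | {s3} — 3 equivalence classes.
State s0 belongs to the block {s0,s2}, which has 2 states.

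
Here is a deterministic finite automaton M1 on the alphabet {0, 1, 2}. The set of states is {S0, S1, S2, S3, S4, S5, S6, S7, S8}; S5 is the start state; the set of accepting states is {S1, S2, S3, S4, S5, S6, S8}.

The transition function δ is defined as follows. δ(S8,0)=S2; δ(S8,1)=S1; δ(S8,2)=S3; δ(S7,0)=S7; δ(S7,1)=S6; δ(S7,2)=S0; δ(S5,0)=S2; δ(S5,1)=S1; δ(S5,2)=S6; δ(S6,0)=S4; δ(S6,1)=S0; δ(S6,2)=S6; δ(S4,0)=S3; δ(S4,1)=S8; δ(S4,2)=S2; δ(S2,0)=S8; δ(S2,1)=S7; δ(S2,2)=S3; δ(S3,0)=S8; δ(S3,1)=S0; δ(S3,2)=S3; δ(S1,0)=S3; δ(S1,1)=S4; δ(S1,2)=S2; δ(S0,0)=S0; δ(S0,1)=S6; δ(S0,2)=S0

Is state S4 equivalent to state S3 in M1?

All states are reachable from the start state.
Initial partition by acceptance: {S1,S2,S3,S4,S5,S6,S8} | {S0,S7}.
Refine {S1,S2,S3,S4,S5,S6,S8} on symbol 1: members go to different blocks, giving {S1,S4,S5,S8} and {S2,S3,S6}.
Stable partition: {S1,S4,S5,S8} | {S0,S7} | {S2,S3,S6} — 3 equivalence classes.
S4 and S3 end up in different blocks, so they are distinguishable. For instance, the string '1' is accepted from only S4.

No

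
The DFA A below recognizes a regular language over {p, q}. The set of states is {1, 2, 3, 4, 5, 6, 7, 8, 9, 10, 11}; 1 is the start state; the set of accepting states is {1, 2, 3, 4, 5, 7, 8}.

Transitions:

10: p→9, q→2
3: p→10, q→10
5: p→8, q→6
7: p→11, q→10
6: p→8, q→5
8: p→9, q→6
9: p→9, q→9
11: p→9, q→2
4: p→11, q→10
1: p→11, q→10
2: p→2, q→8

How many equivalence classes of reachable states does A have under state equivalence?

7

Reachable states from the start: {1,2,5,6,8,9,10,11}. Unreachable: {3,4,7} — drop them.
Initial partition by acceptance: {1,2,5,8} | {6,9,10,11}.
On input p, block {1,2,5,8} splits into {1,8} and {2,5}.
On input p, block {6,9,10,11} splits into {9,10,11} and {6}.
Split {1,8} by δ(·,q) → {1} and {8}.
Refine {9,10,11} on symbol q: members go to different blocks, giving {10,11} and {9}.
Split {2,5} by δ(·,p) → {2} and {5}.
Stable partition: {1} | {10,11} | {2} | {6} | {8} | {9} | {5} — 7 equivalence classes.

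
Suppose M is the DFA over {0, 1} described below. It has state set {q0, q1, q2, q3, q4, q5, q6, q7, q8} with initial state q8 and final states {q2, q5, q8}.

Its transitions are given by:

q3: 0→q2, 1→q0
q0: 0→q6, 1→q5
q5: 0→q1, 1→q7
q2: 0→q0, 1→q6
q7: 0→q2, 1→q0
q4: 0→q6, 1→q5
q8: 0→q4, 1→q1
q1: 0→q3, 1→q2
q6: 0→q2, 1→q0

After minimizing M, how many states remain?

Initial partition by acceptance: {q2,q5,q8} | {q0,q1,q3,q4,q6,q7}.
Refine {q0,q1,q3,q4,q6,q7} on symbol 0: members go to different blocks, giving {q0,q1,q4} and {q3,q6,q7}.
Split {q2,q5,q8} by δ(·,1) → {q2,q5} and {q8}.
Stable partition: {q2,q5} | {q0,q1,q4} | {q3,q6,q7} | {q8} — 4 equivalence classes.

4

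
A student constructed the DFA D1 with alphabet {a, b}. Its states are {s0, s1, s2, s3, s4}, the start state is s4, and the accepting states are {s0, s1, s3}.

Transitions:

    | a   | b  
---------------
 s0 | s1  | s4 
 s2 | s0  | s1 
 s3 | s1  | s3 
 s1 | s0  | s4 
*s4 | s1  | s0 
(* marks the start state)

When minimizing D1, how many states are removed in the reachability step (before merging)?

No path from s4 leads to s2, s3; the other 3 states are all reachable.

2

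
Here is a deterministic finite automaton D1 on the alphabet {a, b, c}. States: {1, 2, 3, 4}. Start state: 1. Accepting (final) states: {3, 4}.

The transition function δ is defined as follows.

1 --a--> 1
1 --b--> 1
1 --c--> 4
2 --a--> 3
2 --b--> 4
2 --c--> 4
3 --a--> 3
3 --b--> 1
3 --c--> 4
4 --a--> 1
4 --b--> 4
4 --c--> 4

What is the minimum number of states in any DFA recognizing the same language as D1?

Reachable states from the start: {1,4}. Unreachable: {2,3} — drop them.
P0 = {4} | {1}.
Stable partition: {4} | {1} — 2 equivalence classes.

2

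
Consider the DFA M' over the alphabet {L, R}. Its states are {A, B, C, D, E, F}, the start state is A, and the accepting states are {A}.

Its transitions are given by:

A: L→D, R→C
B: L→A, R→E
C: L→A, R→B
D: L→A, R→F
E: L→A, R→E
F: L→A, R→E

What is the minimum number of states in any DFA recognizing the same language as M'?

2

Initial partition by acceptance: {A} | {B,C,D,E,F}.
Stable partition: {A} | {B,C,D,E,F} — 2 equivalence classes.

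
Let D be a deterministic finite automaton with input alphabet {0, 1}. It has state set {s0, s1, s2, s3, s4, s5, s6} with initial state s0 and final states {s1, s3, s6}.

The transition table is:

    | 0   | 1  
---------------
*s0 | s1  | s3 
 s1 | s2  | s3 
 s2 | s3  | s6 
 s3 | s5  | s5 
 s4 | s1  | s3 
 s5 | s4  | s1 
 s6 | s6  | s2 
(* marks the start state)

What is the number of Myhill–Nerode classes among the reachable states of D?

6

Every state is reachable, so we keep all 7.
Start with accepting vs non-accepting: {s1,s3,s6} | {s0,s2,s4,s5}.
Split {s1,s3,s6} by δ(·,0) → {s1,s3} and {s6}.
Refine {s1,s3} on symbol 1: members go to different blocks, giving {s1} and {s3}.
On input 0, block {s0,s2,s4,s5} splits into {s0,s4} and {s2} and {s5}.
The partition is now stable with 6 blocks: {s1} | {s0,s4} | {s6} | {s3} | {s2} | {s5}.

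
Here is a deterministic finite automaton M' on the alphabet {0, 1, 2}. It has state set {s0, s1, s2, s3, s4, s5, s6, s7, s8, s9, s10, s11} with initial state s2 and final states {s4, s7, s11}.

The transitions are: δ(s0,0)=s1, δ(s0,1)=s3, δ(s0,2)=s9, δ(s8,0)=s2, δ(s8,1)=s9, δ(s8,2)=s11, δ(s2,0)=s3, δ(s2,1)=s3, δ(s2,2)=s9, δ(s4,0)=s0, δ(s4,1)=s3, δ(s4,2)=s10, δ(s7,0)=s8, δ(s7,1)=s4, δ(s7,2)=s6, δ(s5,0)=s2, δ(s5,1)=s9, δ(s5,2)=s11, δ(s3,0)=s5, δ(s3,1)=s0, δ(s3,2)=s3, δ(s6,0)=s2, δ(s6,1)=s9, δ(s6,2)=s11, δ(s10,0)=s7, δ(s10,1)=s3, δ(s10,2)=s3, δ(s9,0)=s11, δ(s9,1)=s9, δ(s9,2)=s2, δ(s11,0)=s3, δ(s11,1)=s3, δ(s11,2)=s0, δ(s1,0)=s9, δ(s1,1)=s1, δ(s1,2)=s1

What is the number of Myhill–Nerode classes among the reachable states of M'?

States {s4,s6,s7,s8,s10} cannot be reached from the start state, so discard them.
Start with accepting vs non-accepting: {s11} | {s0,s1,s2,s3,s5,s9}.
Refine {s0,s1,s2,s3,s5,s9} on symbol 0: members go to different blocks, giving {s0,s1,s2,s3,s5} and {s9}.
Split {s0,s1,s2,s3,s5} by δ(·,0) → {s0,s2,s3,s5} and {s1}.
Split {s0,s2,s3,s5} by δ(·,0) → {s2,s3,s5} and {s0}.
Refine {s2,s3,s5} on symbol 1: members go to different blocks, giving {s2} and {s3} and {s5}.
No further refinement is possible. Final partition (7 blocks): {s11} | {s2} | {s9} | {s1} | {s0} | {s3} | {s5}.

7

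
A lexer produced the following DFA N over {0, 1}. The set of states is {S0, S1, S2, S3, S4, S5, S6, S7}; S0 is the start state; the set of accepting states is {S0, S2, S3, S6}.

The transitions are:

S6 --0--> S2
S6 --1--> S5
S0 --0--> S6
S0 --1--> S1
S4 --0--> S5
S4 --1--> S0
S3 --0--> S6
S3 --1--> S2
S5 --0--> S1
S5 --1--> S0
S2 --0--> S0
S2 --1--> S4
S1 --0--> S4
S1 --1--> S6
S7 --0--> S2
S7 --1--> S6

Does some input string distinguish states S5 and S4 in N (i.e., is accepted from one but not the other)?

Reachable states from the start: {S0,S1,S2,S4,S5,S6}. Unreachable: {S3,S7} — drop them.
Initial partition by acceptance: {S0,S2,S6} | {S1,S4,S5}.
The partition is now stable with 2 blocks: {S0,S2,S6} | {S1,S4,S5}.
S5 and S4 lie in the same block of the stable partition, so they are equivalent — no string distinguishes them.

No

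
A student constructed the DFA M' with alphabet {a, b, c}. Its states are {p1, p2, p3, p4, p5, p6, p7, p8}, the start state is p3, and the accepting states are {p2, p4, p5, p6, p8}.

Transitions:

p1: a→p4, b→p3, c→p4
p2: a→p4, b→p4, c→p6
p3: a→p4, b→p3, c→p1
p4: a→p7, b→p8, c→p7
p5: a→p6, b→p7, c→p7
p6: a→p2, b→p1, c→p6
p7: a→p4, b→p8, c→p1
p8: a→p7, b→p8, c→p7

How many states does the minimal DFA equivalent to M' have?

Reachable states from the start: {p1,p3,p4,p7,p8}. Unreachable: {p2,p5,p6} — drop them.
P0 = {p4,p8} | {p1,p3,p7}.
On input b, block {p1,p3,p7} splits into {p1,p3} and {p7}.
On input c, block {p1,p3} splits into {p1} and {p3}.
Stable partition: {p4,p8} | {p1} | {p7} | {p3} — 4 equivalence classes.

4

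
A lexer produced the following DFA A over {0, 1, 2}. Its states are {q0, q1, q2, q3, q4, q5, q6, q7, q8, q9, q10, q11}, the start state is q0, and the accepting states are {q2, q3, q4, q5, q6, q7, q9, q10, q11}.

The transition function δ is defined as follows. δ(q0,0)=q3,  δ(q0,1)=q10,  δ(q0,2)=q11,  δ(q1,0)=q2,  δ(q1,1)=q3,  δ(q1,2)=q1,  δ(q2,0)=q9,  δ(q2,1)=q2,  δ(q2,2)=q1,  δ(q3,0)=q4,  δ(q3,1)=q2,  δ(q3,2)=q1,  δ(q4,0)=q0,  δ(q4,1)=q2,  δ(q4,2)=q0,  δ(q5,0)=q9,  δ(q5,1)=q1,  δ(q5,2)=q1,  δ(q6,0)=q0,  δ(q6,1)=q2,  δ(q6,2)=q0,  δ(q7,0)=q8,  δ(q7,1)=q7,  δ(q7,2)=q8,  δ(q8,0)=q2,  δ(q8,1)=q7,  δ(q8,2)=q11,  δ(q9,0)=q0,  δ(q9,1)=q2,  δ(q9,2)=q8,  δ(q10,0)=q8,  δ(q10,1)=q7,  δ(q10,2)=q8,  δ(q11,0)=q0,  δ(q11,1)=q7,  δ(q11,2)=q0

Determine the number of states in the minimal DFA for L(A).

5

First remove the unreachable states {q5,q6}; 10 states remain.
Initial partition by acceptance: {q2,q3,q4,q7,q9,q10,q11} | {q0,q1,q8}.
Split {q2,q3,q4,q7,q9,q10,q11} by δ(·,0) → {q4,q7,q9,q10,q11} and {q2,q3}.
On input 1, block {q4,q7,q9,q10,q11} splits into {q7,q10,q11} and {q4,q9}.
Split {q0,q1,q8} by δ(·,1) → {q0,q8} and {q1}.
No further refinement is possible. Final partition (5 blocks): {q7,q10,q11} | {q0,q8} | {q2,q3} | {q4,q9} | {q1}.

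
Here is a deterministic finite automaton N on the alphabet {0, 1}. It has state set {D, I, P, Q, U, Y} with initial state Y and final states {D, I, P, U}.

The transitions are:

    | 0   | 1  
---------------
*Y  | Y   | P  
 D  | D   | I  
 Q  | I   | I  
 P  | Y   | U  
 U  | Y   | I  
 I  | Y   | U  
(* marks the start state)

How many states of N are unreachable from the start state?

2

Starting at Y and following transitions, the reachable set is {I, P, U, Y}. That leaves D, Q unreachable — 2 in total.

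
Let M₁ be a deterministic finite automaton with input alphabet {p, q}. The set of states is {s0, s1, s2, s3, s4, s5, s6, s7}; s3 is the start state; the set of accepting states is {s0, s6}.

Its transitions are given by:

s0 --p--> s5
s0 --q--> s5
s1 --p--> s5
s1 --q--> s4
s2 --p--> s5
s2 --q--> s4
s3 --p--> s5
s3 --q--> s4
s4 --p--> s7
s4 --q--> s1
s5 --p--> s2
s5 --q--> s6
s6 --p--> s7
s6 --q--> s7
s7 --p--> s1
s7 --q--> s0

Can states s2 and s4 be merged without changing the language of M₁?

P0 = {s0,s6} | {s1,s2,s3,s4,s5,s7}.
On input q, block {s1,s2,s3,s4,s5,s7} splits into {s1,s2,s3,s4} and {s5,s7}.
Stable partition: {s0,s6} | {s1,s2,s3,s4} | {s5,s7} — 3 equivalence classes.
s2 and s4 lie in the same block of the stable partition, so they are equivalent — no string distinguishes them.

Yes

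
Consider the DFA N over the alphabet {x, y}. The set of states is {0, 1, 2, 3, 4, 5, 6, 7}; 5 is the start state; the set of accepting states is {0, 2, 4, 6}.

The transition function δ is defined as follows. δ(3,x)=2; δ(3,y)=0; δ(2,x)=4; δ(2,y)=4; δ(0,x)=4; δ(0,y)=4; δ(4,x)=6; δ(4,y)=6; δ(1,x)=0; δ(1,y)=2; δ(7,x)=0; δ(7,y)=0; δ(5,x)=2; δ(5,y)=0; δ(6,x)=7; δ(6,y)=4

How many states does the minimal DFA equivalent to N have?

4

States {1,3} cannot be reached from the start state, so discard them.
P0 = {0,2,4,6} | {5,7}.
On input x, block {0,2,4,6} splits into {0,2,4} and {6}.
Refine {0,2,4} on symbol x: members go to different blocks, giving {0,2} and {4}.
The partition is now stable with 4 blocks: {0,2} | {5,7} | {6} | {4}.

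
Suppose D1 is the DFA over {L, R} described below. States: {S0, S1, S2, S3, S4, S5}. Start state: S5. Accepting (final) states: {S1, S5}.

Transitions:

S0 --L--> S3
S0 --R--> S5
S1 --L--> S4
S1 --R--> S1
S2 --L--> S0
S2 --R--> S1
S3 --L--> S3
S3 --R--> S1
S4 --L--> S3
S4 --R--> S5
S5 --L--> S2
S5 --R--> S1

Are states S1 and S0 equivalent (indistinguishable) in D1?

P0 = {S1,S5} | {S0,S2,S3,S4}.
The partition is now stable with 2 blocks: {S1,S5} | {S0,S2,S3,S4}.
S1 and S0 end up in different blocks, so they are distinguishable. For instance, the string 'ε' is accepted from only S1.

No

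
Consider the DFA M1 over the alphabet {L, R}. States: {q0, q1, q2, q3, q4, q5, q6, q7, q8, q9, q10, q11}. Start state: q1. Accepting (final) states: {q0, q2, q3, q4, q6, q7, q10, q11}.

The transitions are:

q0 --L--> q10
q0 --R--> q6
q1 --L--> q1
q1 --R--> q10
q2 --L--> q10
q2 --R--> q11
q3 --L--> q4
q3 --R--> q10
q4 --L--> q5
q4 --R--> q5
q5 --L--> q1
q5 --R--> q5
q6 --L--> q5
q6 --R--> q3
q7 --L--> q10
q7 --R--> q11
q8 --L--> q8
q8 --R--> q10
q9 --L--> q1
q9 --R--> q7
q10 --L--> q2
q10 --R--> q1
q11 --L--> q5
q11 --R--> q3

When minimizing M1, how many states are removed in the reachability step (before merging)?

BFS from q1 reaches {q1, q2, q3, q4, q5, q10, q11}; the 5 state(s) q0, q6, q7, q8, q9 are never visited.

5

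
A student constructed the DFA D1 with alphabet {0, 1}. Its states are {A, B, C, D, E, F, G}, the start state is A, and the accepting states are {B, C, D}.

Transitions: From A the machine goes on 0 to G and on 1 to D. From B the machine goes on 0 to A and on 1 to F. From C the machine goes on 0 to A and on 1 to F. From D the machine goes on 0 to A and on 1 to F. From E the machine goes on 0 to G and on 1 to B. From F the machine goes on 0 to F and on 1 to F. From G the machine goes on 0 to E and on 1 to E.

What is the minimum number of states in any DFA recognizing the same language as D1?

4

Reachable states from the start: {A,B,D,E,F,G}. Unreachable: {C} — drop them.
Initial partition by acceptance: {B,D} | {A,E,F,G}.
Refine {A,E,F,G} on symbol 1: members go to different blocks, giving {A,E} and {F,G}.
Split {F,G} by δ(·,0) → {F} and {G}.
The partition is now stable with 4 blocks: {B,D} | {A,E} | {F} | {G}.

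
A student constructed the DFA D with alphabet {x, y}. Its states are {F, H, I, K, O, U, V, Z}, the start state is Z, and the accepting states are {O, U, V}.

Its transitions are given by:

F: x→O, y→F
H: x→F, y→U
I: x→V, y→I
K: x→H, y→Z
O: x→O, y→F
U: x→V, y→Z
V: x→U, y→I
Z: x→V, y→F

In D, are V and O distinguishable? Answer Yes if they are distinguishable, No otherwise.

Reachable states from the start: {F,I,O,U,V,Z}. Unreachable: {H,K} — drop them.
Initial partition by acceptance: {O,U,V} | {F,I,Z}.
The partition is now stable with 2 blocks: {O,U,V} | {F,I,Z}.
V and O lie in the same block of the stable partition, so they are equivalent — no string distinguishes them.

No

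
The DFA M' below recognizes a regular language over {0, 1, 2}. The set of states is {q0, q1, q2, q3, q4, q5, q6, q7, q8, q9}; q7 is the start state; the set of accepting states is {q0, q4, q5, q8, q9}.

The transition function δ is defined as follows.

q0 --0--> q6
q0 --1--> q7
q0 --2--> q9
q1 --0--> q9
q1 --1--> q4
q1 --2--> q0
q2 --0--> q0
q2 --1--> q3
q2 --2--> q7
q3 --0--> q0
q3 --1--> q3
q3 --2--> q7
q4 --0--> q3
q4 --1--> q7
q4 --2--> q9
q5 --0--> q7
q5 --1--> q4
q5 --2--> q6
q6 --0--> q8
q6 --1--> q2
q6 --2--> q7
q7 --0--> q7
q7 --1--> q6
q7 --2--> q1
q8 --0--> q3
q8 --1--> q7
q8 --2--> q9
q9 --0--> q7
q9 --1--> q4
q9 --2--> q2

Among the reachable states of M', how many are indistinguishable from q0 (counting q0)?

3

States {q5} cannot be reached from the start state, so discard them.
Initial partition by acceptance: {q0,q4,q8,q9} | {q1,q2,q3,q6,q7}.
Split {q0,q4,q8,q9} by δ(·,1) → {q0,q4,q8} and {q9}.
Refine {q1,q2,q3,q6,q7} on symbol 0: members go to different blocks, giving {q2,q3,q6} and {q1} and {q7}.
The partition is now stable with 5 blocks: {q0,q4,q8} | {q2,q3,q6} | {q9} | {q1} | {q7}.
State q0 belongs to the block {q0,q4,q8}, which has 3 states.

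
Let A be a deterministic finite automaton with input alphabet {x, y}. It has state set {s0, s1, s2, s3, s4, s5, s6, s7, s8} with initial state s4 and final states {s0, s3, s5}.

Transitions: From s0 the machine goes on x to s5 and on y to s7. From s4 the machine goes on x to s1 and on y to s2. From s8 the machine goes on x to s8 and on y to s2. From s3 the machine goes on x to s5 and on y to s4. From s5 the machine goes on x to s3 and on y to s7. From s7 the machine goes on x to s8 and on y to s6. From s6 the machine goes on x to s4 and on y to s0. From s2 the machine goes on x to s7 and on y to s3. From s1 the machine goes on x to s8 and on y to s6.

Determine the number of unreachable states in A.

0

Every one of the 9 states is reachable from s4.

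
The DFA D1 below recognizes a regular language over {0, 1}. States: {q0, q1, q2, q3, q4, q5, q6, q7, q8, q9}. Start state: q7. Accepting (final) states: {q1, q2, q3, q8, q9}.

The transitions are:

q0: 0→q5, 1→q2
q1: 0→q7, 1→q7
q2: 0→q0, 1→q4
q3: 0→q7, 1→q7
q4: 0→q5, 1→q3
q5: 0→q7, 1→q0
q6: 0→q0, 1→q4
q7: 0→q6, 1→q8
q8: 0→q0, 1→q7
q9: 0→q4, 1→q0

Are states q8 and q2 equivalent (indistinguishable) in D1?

Yes

Reachable states from the start: {q0,q2,q3,q4,q5,q6,q7,q8}. Unreachable: {q1,q9} — drop them.
P0 = {q2,q3,q8} | {q0,q4,q5,q6,q7}.
Refine {q0,q4,q5,q6,q7} on symbol 1: members go to different blocks, giving {q0,q4,q7} and {q5,q6}.
Stable partition: {q2,q3,q8} | {q0,q4,q7} | {q5,q6} — 3 equivalence classes.
q8 and q2 lie in the same block of the stable partition, so they are equivalent — no string distinguishes them.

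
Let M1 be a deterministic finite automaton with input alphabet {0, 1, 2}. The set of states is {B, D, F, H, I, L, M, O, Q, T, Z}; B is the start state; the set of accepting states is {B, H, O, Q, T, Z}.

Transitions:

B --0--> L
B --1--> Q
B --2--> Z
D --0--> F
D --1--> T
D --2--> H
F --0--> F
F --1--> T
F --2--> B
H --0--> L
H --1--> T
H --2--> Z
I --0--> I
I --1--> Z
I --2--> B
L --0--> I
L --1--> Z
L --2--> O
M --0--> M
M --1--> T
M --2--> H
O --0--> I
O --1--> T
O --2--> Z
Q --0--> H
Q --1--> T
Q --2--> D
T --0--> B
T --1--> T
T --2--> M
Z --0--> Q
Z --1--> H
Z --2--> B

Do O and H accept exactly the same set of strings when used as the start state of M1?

Start with accepting vs non-accepting: {B,H,O,Q,T,Z} | {D,F,I,L,M}.
Split {B,H,O,Q,T,Z} by δ(·,0) → {Q,T,Z} and {B,H,O}.
Refine {Q,T,Z} on symbol 0: members go to different blocks, giving {Q,T} and {Z}.
Split {D,F,I,L,M} by δ(·,1) → {D,F,M} and {I,L}.
The partition is now stable with 5 blocks: {Q,T} | {D,F,M} | {B,H,O} | {Z} | {I,L}.
O and H lie in the same block of the stable partition, so they are equivalent — no string distinguishes them.

Yes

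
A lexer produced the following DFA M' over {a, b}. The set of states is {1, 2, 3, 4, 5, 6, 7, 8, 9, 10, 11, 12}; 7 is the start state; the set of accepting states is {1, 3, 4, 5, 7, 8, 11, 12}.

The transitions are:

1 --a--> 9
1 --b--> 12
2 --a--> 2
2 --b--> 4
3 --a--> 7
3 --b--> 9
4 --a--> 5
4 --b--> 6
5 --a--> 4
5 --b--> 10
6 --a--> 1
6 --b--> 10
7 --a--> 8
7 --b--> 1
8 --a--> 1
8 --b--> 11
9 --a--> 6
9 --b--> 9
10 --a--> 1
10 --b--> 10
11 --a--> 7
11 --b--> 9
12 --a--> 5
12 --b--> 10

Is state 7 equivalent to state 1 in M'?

No

First remove the unreachable states {2,3}; 10 states remain.
Start with accepting vs non-accepting: {1,4,5,7,8,11,12} | {6,9,10}.
Split {1,4,5,7,8,11,12} by δ(·,a) → {4,5,7,8,11,12} and {1}.
On input a, block {4,5,7,8,11,12} splits into {4,5,7,11,12} and {8}.
Split {4,5,7,11,12} by δ(·,a) → {4,5,11,12} and {7}.
On input a, block {4,5,11,12} splits into {4,5,12} and {11}.
On input a, block {6,9,10} splits into {6,10} and {9}.
The partition is now stable with 7 blocks: {4,5,12} | {6,10} | {1} | {8} | {7} | {11} | {9}.
7 and 1 end up in different blocks, so they are distinguishable. For instance, the string 'a' is accepted from only 7.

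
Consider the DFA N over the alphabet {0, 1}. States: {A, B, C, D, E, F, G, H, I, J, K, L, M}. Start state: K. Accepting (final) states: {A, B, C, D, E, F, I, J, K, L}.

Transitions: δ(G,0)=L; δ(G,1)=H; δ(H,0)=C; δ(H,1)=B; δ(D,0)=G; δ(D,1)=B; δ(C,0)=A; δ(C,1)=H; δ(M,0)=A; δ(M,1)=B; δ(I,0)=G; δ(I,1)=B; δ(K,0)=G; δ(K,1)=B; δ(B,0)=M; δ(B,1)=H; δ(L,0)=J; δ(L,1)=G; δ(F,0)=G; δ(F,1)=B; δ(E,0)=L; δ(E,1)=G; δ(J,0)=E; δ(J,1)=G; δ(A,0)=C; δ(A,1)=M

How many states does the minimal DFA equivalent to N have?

First remove the unreachable states {D,F,I}; 10 states remain.
Start with accepting vs non-accepting: {A,B,C,E,J,K,L} | {G,H,M}.
Split {A,B,C,E,J,K,L} by δ(·,0) → {A,C,E,J,L} and {B,K}.
Refine {G,H,M} on symbol 1: members go to different blocks, giving {H,M} and {G}.
Split {A,C,E,J,L} by δ(·,1) → {E,J,L} and {A,C}.
Split {B,K} by δ(·,0) → {B} and {K}.
Stable partition: {E,J,L} | {H,M} | {B} | {G} | {A,C} | {K} — 6 equivalence classes.

6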